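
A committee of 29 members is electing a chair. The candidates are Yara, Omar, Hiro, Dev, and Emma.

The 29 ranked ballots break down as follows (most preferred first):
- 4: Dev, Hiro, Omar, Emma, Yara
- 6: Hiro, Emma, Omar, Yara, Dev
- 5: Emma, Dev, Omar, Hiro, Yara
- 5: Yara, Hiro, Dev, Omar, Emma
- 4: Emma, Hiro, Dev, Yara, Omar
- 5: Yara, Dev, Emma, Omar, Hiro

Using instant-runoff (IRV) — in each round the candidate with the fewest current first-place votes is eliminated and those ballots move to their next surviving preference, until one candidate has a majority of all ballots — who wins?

Hiro

Round 1: Yara 10, Omar 0, Hiro 6, Dev 4, Emma 9. Omar eliminated.
Round 2: Yara 10, Hiro 6, Dev 4, Emma 9. Dev eliminated.
Round 3: Yara 10, Hiro 10, Emma 9. Emma eliminated.
Round 4: Yara 10, Hiro 19. Hiro has a majority (≥15).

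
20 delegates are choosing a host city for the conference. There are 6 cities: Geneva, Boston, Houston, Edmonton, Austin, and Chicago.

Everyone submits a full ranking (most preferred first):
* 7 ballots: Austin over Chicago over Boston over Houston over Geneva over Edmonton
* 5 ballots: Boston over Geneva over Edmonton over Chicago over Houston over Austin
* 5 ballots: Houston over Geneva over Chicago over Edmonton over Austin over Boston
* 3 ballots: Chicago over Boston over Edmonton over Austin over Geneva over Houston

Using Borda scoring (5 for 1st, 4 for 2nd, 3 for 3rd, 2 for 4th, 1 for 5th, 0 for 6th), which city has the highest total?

Chicago

Geneva: 7×1 + 5×4 + 5×4 + 3×1 = 50
Boston: 7×3 + 5×5 + 5×0 + 3×4 = 58
Houston: 7×2 + 5×1 + 5×5 + 3×0 = 44
Edmonton: 7×0 + 5×3 + 5×2 + 3×3 = 34
Austin: 7×5 + 5×0 + 5×1 + 3×2 = 46
Chicago: 7×4 + 5×2 + 5×3 + 3×5 = 68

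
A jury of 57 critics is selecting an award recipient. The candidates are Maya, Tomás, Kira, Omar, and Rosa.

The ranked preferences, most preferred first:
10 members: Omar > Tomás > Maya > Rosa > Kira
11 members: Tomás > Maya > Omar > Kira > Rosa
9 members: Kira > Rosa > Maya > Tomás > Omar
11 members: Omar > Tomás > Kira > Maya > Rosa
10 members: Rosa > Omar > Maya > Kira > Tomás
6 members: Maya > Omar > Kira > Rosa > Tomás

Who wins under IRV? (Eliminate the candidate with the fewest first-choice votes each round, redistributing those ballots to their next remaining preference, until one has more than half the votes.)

Omar

Round 1: Maya 6, Tomás 11, Kira 9, Omar 21, Rosa 10. Maya eliminated.
Round 2: Tomás 11, Kira 9, Omar 27, Rosa 10. Kira eliminated.
Round 3: Tomás 11, Omar 27, Rosa 19. Tomás eliminated.
Round 4: Omar 38, Rosa 19. Omar has a majority (≥29).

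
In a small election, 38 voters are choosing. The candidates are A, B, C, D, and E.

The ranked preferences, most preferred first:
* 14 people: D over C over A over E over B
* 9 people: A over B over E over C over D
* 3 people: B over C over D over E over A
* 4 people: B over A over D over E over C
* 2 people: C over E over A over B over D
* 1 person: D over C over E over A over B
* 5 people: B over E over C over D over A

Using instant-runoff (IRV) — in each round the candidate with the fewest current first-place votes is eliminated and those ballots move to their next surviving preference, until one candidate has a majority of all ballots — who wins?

Round 1: A 9, B 12, C 2, D 15, E 0. E eliminated.
Round 2: A 9, B 12, C 2, D 15. C eliminated.
Round 3: A 11, B 12, D 15. A eliminated.
Round 4: B 23, D 15. B has a majority (≥20).

B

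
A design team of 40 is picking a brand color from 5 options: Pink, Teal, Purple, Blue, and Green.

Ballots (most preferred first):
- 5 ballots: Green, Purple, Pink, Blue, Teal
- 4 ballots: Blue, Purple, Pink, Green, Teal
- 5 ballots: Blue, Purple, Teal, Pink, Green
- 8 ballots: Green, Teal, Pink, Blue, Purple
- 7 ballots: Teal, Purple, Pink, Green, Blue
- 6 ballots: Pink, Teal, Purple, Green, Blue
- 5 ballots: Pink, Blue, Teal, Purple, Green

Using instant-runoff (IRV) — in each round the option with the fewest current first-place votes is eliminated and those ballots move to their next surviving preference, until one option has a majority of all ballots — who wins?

Round 1: Pink 11, Teal 7, Purple 0, Blue 9, Green 13. Purple eliminated.
Round 2: Pink 11, Teal 7, Blue 9, Green 13. Teal eliminated.
Round 3: Pink 18, Blue 9, Green 13. Blue eliminated.
Round 4: Pink 27, Green 13. Pink has a majority (≥21).

Pink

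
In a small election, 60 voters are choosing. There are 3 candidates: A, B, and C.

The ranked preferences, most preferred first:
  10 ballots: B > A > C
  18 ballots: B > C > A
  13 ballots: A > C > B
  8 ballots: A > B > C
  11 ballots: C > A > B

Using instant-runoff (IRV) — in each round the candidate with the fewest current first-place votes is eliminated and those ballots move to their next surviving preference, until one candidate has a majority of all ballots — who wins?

A

Round 1: A 21, B 28, C 11. C eliminated.
Round 2: A 32, B 28. A has a majority (≥31).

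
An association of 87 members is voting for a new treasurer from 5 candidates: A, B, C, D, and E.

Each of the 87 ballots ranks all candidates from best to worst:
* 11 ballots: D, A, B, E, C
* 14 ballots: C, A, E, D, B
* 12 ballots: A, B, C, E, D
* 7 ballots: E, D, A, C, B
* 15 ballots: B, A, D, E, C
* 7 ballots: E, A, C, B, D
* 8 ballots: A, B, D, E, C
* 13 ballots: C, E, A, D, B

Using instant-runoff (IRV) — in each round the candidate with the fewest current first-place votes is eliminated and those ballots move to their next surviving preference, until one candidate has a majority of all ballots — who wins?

Round 1: A 20, B 15, C 27, D 11, E 14. D eliminated.
Round 2: A 31, B 15, C 27, E 14. E eliminated.
Round 3: A 45, B 15, C 27. A has a majority (≥44).

A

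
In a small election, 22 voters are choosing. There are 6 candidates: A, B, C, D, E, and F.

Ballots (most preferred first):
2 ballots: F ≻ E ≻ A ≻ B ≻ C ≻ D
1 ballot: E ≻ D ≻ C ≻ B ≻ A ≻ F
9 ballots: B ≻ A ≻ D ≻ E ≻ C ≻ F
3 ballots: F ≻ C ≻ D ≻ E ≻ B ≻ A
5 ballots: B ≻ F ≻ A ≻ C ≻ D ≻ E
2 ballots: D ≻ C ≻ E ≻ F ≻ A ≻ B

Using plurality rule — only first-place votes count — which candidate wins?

B

First-place votes: A 0, B 14, C 0, D 2, E 1, F 5.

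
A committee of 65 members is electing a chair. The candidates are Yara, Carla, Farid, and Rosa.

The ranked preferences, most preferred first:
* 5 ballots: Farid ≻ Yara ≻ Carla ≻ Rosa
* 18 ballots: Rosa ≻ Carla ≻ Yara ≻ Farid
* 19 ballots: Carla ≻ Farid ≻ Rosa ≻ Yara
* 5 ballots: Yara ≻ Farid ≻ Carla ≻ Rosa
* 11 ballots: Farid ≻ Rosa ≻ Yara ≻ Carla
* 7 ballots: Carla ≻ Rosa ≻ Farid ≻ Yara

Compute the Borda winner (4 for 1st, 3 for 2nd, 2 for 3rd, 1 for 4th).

Carla

Yara: 5×3 + 18×2 + 19×1 + 5×4 + 11×2 + 7×1 = 119
Carla: 5×2 + 18×3 + 19×4 + 5×2 + 11×1 + 7×4 = 189
Farid: 5×4 + 18×1 + 19×3 + 5×3 + 11×4 + 7×2 = 168
Rosa: 5×1 + 18×4 + 19×2 + 5×1 + 11×3 + 7×3 = 174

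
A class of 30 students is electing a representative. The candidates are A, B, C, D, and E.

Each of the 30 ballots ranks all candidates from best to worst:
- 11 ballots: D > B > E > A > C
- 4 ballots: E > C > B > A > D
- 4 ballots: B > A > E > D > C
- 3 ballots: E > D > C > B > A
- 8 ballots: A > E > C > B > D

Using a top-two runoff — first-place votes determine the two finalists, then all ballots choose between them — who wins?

Round 1 first-place votes: A 8, B 4, C 0, D 11, E 7. D and A advance.
Runoff: D is ranked above A on 14 ballots, A above D on 16.

A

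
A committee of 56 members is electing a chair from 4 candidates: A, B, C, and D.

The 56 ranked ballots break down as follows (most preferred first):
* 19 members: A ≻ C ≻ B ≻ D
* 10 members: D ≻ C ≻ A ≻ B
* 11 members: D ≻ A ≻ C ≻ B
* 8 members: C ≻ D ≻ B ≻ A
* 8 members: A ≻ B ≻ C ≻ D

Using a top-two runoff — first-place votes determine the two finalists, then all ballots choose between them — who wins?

Round 1 first-place votes: A 27, B 0, C 8, D 21. A and D advance.
Runoff: A is ranked above D on 27 ballots, D above A on 29.

D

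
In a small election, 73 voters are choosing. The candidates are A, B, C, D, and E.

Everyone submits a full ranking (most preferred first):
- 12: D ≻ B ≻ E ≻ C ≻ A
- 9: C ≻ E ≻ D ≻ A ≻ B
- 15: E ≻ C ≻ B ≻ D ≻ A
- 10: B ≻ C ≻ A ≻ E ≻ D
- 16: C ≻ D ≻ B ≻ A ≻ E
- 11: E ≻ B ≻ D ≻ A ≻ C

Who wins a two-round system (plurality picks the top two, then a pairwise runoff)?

E

Round 1 first-place votes: A 0, B 10, C 25, D 12, E 26. E and C advance.
Runoff: E is ranked above C on 38 ballots, C above E on 35.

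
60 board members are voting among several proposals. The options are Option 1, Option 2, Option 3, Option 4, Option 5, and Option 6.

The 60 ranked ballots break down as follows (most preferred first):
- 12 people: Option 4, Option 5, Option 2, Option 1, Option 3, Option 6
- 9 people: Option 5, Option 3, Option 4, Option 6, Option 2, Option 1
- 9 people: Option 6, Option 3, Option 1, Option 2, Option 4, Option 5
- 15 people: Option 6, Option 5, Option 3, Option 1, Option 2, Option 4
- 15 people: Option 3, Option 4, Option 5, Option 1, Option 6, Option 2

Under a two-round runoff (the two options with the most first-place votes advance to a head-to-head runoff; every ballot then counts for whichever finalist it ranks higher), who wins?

Option 3

Round 1 first-place votes: Option 1 0, Option 2 0, Option 3 15, Option 4 12, Option 5 9, Option 6 24. Option 6 and Option 3 advance.
Runoff: Option 6 is ranked above Option 3 on 24 ballots, Option 3 above Option 6 on 36.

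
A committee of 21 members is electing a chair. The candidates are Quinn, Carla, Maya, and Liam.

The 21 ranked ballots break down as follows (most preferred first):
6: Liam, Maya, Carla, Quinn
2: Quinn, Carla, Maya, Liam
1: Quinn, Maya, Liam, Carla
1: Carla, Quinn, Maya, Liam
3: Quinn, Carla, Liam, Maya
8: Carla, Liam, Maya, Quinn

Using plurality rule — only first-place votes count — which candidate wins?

Carla

First-place votes: Quinn 6, Carla 9, Maya 0, Liam 6.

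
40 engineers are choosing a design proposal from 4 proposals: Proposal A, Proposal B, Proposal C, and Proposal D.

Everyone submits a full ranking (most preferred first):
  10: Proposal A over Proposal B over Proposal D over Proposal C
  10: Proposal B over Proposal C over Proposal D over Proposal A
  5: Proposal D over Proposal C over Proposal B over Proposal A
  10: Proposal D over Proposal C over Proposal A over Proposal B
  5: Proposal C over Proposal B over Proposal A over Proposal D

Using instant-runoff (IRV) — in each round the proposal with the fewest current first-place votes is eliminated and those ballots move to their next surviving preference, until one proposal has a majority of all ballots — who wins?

Proposal B

Round 1: Proposal A 10, Proposal B 10, Proposal C 5, Proposal D 15. Proposal C eliminated.
Round 2: Proposal A 10, Proposal B 15, Proposal D 15. Proposal A eliminated.
Round 3: Proposal B 25, Proposal D 15. Proposal B has a majority (≥21).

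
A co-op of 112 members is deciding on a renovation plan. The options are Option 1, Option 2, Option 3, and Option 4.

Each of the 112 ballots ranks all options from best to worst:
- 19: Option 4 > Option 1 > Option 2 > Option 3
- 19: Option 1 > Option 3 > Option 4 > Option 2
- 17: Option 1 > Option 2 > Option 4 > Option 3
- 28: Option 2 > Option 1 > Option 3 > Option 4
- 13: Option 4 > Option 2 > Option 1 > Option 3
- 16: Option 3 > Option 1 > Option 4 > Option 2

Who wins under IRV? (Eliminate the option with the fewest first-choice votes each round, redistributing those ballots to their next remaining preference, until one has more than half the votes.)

Round 1: Option 1 36, Option 2 28, Option 3 16, Option 4 32. Option 3 eliminated.
Round 2: Option 1 52, Option 2 28, Option 4 32. Option 2 eliminated.
Round 3: Option 1 80, Option 4 32. Option 1 has a majority (≥57).

Option 1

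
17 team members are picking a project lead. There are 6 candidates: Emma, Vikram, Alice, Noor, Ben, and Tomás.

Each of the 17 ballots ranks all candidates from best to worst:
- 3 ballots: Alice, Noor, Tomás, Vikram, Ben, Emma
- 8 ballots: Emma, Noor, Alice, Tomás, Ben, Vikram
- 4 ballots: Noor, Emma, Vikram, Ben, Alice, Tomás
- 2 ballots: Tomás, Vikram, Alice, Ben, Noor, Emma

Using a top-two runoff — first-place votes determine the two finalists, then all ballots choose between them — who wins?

Round 1 first-place votes: Emma 8, Vikram 0, Alice 3, Noor 4, Ben 0, Tomás 2. Emma and Noor advance.
Runoff: Emma is ranked above Noor on 8 ballots, Noor above Emma on 9.

Noor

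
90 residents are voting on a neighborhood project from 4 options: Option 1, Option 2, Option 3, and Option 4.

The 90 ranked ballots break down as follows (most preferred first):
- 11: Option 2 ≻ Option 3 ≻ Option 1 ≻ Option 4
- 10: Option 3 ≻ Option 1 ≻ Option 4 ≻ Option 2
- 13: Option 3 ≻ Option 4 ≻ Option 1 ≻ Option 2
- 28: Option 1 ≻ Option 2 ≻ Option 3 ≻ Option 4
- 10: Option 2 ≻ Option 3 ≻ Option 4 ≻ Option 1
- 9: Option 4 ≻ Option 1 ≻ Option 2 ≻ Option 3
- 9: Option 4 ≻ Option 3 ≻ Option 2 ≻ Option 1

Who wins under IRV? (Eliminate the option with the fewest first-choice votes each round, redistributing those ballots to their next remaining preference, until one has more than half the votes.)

Option 3

Round 1: Option 1 28, Option 2 21, Option 3 23, Option 4 18. Option 4 eliminated.
Round 2: Option 1 37, Option 2 21, Option 3 32. Option 2 eliminated.
Round 3: Option 1 37, Option 3 53. Option 3 has a majority (≥46).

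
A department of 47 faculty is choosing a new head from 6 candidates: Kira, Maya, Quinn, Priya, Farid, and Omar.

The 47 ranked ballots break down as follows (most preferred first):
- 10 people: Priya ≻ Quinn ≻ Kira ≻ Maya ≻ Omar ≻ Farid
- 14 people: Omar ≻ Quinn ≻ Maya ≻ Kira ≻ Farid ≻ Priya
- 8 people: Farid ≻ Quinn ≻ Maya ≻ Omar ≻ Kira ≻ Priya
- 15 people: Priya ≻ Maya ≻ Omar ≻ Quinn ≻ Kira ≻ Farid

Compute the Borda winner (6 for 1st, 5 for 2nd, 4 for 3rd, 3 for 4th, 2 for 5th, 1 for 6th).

Kira: 10×4 + 14×3 + 8×2 + 15×2 = 128
Maya: 10×3 + 14×4 + 8×4 + 15×5 = 193
Quinn: 10×5 + 14×5 + 8×5 + 15×3 = 205
Priya: 10×6 + 14×1 + 8×1 + 15×6 = 172
Farid: 10×1 + 14×2 + 8×6 + 15×1 = 101
Omar: 10×2 + 14×6 + 8×3 + 15×4 = 188

Quinn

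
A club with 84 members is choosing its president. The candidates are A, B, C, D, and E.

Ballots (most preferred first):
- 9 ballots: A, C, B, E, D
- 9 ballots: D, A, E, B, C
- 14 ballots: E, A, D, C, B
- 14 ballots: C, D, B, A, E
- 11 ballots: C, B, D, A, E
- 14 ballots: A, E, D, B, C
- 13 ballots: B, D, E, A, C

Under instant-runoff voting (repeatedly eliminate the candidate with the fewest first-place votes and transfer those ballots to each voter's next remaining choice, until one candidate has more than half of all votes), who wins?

Round 1: A 23, B 13, C 25, D 9, E 14. D eliminated.
Round 2: A 32, B 13, C 25, E 14. B eliminated.
Round 3: A 32, C 25, E 27. C eliminated.
Round 4: A 57, E 27. A has a majority (≥43).

A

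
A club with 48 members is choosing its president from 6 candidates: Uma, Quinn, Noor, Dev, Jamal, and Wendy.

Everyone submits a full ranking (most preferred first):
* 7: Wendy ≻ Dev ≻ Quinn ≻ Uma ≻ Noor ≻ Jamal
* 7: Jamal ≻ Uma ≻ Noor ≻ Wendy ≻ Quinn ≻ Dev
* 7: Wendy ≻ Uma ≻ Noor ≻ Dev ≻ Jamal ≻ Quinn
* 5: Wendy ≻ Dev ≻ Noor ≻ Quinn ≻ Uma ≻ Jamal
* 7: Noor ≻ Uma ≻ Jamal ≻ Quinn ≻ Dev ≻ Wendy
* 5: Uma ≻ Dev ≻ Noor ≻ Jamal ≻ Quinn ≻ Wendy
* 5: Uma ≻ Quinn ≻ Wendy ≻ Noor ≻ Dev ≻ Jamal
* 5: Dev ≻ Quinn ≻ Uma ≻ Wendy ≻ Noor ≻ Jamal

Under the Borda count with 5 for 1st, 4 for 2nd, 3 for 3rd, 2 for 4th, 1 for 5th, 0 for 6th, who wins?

Uma: 7×2 + 7×4 + 7×4 + 5×1 + 7×4 + 5×5 + 5×5 + 5×3 = 168
Quinn: 7×3 + 7×1 + 7×0 + 5×2 + 7×2 + 5×1 + 5×4 + 5×4 = 97
Noor: 7×1 + 7×3 + 7×3 + 5×3 + 7×5 + 5×3 + 5×2 + 5×1 = 129
Dev: 7×4 + 7×0 + 7×2 + 5×4 + 7×1 + 5×4 + 5×1 + 5×5 = 119
Jamal: 7×0 + 7×5 + 7×1 + 5×0 + 7×3 + 5×2 + 5×0 + 5×0 = 73
Wendy: 7×5 + 7×2 + 7×5 + 5×5 + 7×0 + 5×0 + 5×3 + 5×2 = 134

Uma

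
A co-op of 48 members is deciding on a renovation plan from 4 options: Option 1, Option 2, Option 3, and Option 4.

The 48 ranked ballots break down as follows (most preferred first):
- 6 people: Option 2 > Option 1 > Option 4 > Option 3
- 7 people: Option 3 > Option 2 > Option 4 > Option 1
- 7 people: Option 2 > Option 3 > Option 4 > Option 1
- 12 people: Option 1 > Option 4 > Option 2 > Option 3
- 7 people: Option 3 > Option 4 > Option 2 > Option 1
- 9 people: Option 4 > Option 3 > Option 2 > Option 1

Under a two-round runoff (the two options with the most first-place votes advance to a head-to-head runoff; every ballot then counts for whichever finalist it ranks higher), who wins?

Option 2

Round 1 first-place votes: Option 1 12, Option 2 13, Option 3 14, Option 4 9. Option 3 and Option 2 advance.
Runoff: Option 3 is ranked above Option 2 on 23 ballots, Option 2 above Option 3 on 25.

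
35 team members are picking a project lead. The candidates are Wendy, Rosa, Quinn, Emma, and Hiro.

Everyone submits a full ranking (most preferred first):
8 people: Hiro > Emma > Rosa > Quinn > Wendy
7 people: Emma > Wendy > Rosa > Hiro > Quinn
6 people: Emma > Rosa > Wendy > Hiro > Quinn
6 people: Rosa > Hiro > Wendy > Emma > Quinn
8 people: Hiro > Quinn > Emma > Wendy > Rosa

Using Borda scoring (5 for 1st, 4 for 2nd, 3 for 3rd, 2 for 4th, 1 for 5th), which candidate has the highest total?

Wendy: 8×1 + 7×4 + 6×3 + 6×3 + 8×2 = 88
Rosa: 8×3 + 7×3 + 6×4 + 6×5 + 8×1 = 107
Quinn: 8×2 + 7×1 + 6×1 + 6×1 + 8×4 = 67
Emma: 8×4 + 7×5 + 6×5 + 6×2 + 8×3 = 133
Hiro: 8×5 + 7×2 + 6×2 + 6×4 + 8×5 = 130

Emma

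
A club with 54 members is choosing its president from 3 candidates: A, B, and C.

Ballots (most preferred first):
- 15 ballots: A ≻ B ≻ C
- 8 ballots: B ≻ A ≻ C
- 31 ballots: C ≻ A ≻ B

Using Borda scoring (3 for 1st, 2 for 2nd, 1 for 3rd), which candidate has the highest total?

A: 15×3 + 8×2 + 31×2 = 123
B: 15×2 + 8×3 + 31×1 = 85
C: 15×1 + 8×1 + 31×3 = 116

A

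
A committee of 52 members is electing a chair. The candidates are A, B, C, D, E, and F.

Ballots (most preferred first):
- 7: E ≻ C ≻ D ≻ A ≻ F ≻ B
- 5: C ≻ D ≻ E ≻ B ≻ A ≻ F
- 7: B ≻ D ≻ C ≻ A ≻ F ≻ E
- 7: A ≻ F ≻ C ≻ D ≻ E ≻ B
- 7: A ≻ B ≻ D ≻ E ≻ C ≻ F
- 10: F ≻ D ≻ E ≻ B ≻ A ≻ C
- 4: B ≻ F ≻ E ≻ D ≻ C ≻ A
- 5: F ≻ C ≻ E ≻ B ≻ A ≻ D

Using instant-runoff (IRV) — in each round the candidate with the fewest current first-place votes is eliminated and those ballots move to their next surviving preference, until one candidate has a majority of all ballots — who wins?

A

Round 1: A 14, B 11, C 5, D 0, E 7, F 15. D eliminated.
Round 2: A 14, B 11, C 5, E 7, F 15. C eliminated.
Round 3: A 14, B 11, E 12, F 15. B eliminated.
Round 4: A 21, E 12, F 19. E eliminated.
Round 5: A 33, F 19. A has a majority (≥27).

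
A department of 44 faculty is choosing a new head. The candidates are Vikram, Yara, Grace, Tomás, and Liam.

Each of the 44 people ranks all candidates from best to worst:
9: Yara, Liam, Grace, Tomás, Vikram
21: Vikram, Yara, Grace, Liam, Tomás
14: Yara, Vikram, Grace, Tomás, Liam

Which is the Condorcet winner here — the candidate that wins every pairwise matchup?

Yara

Yara vs Vikram: 23–21
Yara vs Grace: 44–0
Yara vs Tomás: 44–0
Yara vs Liam: 44–0
Yara beats every other candidate.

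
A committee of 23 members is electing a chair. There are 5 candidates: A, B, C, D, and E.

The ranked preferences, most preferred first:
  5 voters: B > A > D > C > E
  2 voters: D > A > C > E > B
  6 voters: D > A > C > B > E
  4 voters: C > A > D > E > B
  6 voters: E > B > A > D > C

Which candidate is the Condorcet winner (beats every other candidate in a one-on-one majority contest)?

A

A vs B: 12–11
A vs C: 19–4
A vs D: 15–8
A vs E: 17–6
A beats every other candidate.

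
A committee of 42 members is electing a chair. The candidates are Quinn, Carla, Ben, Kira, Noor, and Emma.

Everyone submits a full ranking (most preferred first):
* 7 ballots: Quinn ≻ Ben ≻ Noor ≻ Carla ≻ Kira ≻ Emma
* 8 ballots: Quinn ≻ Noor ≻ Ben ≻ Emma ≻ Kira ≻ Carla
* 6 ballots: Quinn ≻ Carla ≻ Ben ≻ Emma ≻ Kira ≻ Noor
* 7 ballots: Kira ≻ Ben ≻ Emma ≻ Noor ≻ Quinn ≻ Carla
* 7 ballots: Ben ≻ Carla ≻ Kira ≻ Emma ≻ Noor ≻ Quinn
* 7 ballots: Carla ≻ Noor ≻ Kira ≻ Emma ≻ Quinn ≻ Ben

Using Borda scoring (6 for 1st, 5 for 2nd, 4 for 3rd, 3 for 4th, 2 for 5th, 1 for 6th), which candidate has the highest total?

Quinn: 7×6 + 8×6 + 6×6 + 7×2 + 7×1 + 7×2 = 161
Carla: 7×3 + 8×1 + 6×5 + 7×1 + 7×5 + 7×6 = 143
Ben: 7×5 + 8×4 + 6×4 + 7×5 + 7×6 + 7×1 = 175
Kira: 7×2 + 8×2 + 6×2 + 7×6 + 7×4 + 7×4 = 140
Noor: 7×4 + 8×5 + 6×1 + 7×3 + 7×2 + 7×5 = 144
Emma: 7×1 + 8×3 + 6×3 + 7×4 + 7×3 + 7×3 = 119

Ben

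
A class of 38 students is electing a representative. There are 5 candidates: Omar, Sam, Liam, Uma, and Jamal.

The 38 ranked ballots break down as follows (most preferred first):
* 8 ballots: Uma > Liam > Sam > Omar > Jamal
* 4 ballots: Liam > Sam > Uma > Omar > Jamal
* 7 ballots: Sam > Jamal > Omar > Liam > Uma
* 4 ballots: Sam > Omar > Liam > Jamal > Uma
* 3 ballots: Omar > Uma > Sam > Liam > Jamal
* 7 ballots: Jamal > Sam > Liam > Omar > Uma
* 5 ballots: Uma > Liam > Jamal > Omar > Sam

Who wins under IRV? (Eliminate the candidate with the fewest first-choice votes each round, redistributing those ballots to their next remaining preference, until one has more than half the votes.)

Round 1: Omar 3, Sam 11, Liam 4, Uma 13, Jamal 7. Omar eliminated.
Round 2: Sam 11, Liam 4, Uma 16, Jamal 7. Liam eliminated.
Round 3: Sam 15, Uma 16, Jamal 7. Jamal eliminated.
Round 4: Sam 22, Uma 16. Sam has a majority (≥20).

Sam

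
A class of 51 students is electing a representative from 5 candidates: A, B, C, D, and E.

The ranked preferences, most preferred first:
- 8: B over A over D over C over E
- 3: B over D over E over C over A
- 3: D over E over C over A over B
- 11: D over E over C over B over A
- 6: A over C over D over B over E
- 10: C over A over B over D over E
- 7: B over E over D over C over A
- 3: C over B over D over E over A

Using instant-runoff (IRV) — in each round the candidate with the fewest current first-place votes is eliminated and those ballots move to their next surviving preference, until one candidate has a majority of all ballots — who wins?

Round 1: A 6, B 18, C 13, D 14, E 0. E eliminated.
Round 2: A 6, B 18, C 13, D 14. A eliminated.
Round 3: B 18, C 19, D 14. D eliminated.
Round 4: B 18, C 33. C has a majority (≥26).

C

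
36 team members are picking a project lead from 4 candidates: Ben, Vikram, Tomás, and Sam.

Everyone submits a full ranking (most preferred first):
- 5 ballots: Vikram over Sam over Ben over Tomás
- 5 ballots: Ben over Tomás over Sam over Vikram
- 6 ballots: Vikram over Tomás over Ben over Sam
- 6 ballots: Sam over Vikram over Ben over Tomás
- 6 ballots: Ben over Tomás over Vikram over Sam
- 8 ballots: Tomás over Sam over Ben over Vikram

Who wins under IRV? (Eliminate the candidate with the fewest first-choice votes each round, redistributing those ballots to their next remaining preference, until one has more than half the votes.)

Ben

Round 1: Ben 11, Vikram 11, Tomás 8, Sam 6. Sam eliminated.
Round 2: Ben 11, Vikram 17, Tomás 8. Tomás eliminated.
Round 3: Ben 19, Vikram 17. Ben has a majority (≥19).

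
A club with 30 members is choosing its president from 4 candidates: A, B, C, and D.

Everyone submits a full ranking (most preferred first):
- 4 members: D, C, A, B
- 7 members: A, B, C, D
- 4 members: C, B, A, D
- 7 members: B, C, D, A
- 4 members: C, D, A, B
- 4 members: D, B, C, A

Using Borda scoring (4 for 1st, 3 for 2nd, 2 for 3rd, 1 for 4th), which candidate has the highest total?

A: 4×2 + 7×4 + 4×2 + 7×1 + 4×2 + 4×1 = 63
B: 4×1 + 7×3 + 4×3 + 7×4 + 4×1 + 4×3 = 81
C: 4×3 + 7×2 + 4×4 + 7×3 + 4×4 + 4×2 = 87
D: 4×4 + 7×1 + 4×1 + 7×2 + 4×3 + 4×4 = 69

C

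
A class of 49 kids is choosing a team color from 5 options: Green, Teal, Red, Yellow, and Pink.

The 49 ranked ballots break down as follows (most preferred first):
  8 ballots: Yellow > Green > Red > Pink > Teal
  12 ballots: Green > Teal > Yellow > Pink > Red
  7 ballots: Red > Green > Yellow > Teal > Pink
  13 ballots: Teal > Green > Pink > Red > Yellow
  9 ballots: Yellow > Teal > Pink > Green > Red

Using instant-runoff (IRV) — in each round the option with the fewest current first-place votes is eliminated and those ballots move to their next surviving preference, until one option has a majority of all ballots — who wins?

Green

Round 1: Green 12, Teal 13, Red 7, Yellow 17, Pink 0. Pink eliminated.
Round 2: Green 12, Teal 13, Red 7, Yellow 17. Red eliminated.
Round 3: Green 19, Teal 13, Yellow 17. Teal eliminated.
Round 4: Green 32, Yellow 17. Green has a majority (≥25).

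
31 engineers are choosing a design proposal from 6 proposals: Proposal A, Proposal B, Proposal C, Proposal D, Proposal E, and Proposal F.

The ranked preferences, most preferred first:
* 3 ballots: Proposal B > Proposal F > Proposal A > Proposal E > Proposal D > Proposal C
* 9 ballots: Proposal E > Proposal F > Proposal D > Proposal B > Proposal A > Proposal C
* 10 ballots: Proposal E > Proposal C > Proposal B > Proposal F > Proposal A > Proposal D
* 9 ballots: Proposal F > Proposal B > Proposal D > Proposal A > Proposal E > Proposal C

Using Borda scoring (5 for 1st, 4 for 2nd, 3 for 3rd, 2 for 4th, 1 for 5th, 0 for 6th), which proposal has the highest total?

Proposal A: 3×3 + 9×1 + 10×1 + 9×2 = 46
Proposal B: 3×5 + 9×2 + 10×3 + 9×4 = 99
Proposal C: 3×0 + 9×0 + 10×4 + 9×0 = 40
Proposal D: 3×1 + 9×3 + 10×0 + 9×3 = 57
Proposal E: 3×2 + 9×5 + 10×5 + 9×1 = 110
Proposal F: 3×4 + 9×4 + 10×2 + 9×5 = 113

Proposal F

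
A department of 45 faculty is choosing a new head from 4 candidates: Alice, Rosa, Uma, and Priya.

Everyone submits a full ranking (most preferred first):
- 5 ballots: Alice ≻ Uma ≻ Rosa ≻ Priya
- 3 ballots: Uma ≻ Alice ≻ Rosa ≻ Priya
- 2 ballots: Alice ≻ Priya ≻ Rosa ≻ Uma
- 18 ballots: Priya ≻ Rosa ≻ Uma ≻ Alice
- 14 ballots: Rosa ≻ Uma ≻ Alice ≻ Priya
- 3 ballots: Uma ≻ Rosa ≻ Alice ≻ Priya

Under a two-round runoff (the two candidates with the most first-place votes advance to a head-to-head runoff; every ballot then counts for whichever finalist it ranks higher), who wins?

Round 1 first-place votes: Alice 7, Rosa 14, Uma 6, Priya 18. Priya and Rosa advance.
Runoff: Priya is ranked above Rosa on 20 ballots, Rosa above Priya on 25.

Rosa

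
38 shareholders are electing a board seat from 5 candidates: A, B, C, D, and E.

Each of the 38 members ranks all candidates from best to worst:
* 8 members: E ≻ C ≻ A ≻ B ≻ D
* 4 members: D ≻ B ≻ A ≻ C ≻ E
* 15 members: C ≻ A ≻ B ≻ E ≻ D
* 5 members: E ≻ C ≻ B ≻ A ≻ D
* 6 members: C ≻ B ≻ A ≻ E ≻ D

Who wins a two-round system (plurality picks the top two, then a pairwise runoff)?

C

Round 1 first-place votes: A 0, B 0, C 21, D 4, E 13. C and E advance.
Runoff: C is ranked above E on 25 ballots, E above C on 13.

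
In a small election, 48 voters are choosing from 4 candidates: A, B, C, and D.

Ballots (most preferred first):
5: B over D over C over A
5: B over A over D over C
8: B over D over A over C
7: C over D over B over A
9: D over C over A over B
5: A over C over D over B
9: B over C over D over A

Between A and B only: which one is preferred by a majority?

A is ranked above B on 14 ballots; B above A on 34.

B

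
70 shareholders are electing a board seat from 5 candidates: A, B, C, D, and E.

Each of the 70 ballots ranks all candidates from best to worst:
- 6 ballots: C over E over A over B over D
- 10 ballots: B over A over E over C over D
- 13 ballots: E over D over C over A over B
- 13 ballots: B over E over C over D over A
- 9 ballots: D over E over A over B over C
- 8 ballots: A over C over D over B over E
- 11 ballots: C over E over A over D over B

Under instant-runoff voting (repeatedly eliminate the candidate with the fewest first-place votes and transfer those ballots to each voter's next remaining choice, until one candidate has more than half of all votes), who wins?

C

Round 1: A 8, B 23, C 17, D 9, E 13. A eliminated.
Round 2: B 23, C 25, D 9, E 13. D eliminated.
Round 3: B 23, C 25, E 22. E eliminated.
Round 4: B 32, C 38. C has a majority (≥36).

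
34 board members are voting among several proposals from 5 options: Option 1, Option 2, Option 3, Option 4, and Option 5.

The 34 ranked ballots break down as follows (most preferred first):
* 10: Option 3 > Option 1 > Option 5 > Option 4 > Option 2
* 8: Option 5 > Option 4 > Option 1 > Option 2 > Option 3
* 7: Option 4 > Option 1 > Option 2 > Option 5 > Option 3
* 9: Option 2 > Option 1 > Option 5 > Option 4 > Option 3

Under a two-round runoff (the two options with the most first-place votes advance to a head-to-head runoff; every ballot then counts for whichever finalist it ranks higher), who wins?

Round 1 first-place votes: Option 1 0, Option 2 9, Option 3 10, Option 4 7, Option 5 8. Option 3 and Option 2 advance.
Runoff: Option 3 is ranked above Option 2 on 10 ballots, Option 2 above Option 3 on 24.

Option 2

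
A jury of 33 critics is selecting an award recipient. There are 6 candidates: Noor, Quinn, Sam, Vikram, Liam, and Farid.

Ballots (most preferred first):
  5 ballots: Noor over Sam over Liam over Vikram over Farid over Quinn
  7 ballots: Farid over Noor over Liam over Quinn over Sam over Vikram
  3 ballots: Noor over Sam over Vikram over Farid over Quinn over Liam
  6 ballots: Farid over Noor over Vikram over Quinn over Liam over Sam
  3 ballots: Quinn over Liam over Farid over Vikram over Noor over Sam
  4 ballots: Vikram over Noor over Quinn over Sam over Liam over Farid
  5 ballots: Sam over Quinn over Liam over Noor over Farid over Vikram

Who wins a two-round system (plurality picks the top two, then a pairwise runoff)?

Noor

Round 1 first-place votes: Noor 8, Quinn 3, Sam 5, Vikram 4, Liam 0, Farid 13. Farid and Noor advance.
Runoff: Farid is ranked above Noor on 16 ballots, Noor above Farid on 17.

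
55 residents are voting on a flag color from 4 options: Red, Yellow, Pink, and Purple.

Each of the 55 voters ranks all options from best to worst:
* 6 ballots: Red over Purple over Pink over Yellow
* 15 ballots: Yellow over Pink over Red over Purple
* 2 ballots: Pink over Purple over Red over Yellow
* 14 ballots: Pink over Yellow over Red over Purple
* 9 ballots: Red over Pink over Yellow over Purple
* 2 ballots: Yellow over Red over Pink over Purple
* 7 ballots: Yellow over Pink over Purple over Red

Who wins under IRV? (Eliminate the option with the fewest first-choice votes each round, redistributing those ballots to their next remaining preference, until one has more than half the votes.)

Round 1: Red 15, Yellow 24, Pink 16, Purple 0. Purple eliminated.
Round 2: Red 15, Yellow 24, Pink 16. Red eliminated.
Round 3: Yellow 24, Pink 31. Pink has a majority (≥28).

Pink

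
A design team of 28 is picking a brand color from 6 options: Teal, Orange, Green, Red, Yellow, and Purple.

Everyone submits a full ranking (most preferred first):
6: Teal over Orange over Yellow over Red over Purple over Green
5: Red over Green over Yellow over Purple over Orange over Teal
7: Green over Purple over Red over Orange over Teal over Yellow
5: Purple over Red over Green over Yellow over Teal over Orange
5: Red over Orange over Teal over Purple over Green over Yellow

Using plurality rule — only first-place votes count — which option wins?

First-place votes: Teal 6, Orange 0, Green 7, Red 10, Yellow 0, Purple 5.

Red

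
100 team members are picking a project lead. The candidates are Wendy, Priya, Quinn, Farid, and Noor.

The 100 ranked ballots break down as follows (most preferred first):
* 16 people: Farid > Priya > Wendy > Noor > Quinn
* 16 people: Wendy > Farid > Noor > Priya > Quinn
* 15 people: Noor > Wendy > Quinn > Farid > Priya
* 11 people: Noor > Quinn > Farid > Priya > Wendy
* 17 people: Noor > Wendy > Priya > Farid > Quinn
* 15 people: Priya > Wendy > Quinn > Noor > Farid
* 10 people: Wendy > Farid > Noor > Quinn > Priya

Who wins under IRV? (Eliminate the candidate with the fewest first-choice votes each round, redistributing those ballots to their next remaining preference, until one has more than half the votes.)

Round 1: Wendy 26, Priya 15, Quinn 0, Farid 16, Noor 43. Quinn eliminated.
Round 2: Wendy 26, Priya 15, Farid 16, Noor 43. Priya eliminated.
Round 3: Wendy 41, Farid 16, Noor 43. Farid eliminated.
Round 4: Wendy 57, Noor 43. Wendy has a majority (≥51).

Wendy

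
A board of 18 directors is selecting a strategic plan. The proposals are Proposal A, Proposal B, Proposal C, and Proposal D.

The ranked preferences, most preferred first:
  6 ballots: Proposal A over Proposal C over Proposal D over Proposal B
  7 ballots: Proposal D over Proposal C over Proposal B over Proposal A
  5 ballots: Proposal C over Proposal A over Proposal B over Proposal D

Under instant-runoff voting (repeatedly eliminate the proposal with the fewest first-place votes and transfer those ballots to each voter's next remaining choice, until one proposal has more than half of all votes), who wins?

Round 1: Proposal A 6, Proposal B 0, Proposal C 5, Proposal D 7. Proposal B eliminated.
Round 2: Proposal A 6, Proposal C 5, Proposal D 7. Proposal C eliminated.
Round 3: Proposal A 11, Proposal D 7. Proposal A has a majority (≥10).

Proposal A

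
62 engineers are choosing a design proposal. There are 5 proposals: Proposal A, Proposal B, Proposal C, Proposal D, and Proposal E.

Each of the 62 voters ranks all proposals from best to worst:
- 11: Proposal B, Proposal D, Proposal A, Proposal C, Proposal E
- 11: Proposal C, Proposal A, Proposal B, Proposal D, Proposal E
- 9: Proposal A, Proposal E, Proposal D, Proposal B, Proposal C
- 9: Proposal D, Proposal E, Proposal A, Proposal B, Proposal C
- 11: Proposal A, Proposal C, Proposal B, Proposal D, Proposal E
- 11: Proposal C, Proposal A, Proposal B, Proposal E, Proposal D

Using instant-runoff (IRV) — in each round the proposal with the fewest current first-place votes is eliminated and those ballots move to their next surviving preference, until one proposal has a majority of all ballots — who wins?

Proposal A

Round 1: Proposal A 20, Proposal B 11, Proposal C 22, Proposal D 9, Proposal E 0. Proposal E eliminated.
Round 2: Proposal A 20, Proposal B 11, Proposal C 22, Proposal D 9. Proposal D eliminated.
Round 3: Proposal A 29, Proposal B 11, Proposal C 22. Proposal B eliminated.
Round 4: Proposal A 40, Proposal C 22. Proposal A has a majority (≥32).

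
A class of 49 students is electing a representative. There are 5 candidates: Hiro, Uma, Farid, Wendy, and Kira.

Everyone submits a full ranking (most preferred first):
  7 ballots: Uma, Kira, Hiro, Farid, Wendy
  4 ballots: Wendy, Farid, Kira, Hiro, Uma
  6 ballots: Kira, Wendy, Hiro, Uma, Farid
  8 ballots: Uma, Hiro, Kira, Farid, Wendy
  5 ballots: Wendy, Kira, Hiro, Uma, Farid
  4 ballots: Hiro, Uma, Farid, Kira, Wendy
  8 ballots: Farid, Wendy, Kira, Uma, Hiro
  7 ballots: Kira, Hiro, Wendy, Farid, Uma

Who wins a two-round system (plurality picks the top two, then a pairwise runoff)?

Kira

Round 1 first-place votes: Hiro 4, Uma 15, Farid 8, Wendy 9, Kira 13. Uma and Kira advance.
Runoff: Uma is ranked above Kira on 19 ballots, Kira above Uma on 30.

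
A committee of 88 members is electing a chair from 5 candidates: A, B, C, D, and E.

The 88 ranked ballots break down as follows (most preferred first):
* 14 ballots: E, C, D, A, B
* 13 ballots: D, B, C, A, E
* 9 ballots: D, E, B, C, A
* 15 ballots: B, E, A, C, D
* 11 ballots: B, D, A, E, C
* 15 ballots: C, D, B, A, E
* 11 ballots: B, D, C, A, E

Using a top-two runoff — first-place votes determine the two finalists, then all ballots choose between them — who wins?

Round 1 first-place votes: A 0, B 37, C 15, D 22, E 14. B and D advance.
Runoff: B is ranked above D on 37 ballots, D above B on 51.

D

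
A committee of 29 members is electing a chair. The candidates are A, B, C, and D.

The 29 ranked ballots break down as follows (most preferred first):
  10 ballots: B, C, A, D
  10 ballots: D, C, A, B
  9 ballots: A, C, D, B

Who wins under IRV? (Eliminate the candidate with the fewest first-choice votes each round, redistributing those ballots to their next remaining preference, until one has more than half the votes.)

Round 1: A 9, B 10, C 0, D 10. C eliminated.
Round 2: A 9, B 10, D 10. A eliminated.
Round 3: B 10, D 19. D has a majority (≥15).

D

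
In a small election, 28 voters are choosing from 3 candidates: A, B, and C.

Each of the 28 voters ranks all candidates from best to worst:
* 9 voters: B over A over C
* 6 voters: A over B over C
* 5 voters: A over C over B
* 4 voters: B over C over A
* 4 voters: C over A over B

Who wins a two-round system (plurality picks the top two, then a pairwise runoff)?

A

Round 1 first-place votes: A 11, B 13, C 4. B and A advance.
Runoff: B is ranked above A on 13 ballots, A above B on 15.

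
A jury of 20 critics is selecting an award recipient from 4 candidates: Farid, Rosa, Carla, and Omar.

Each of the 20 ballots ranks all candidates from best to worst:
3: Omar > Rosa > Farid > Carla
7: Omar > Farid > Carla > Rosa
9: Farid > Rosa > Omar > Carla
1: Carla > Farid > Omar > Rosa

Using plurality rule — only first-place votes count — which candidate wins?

First-place votes: Farid 9, Rosa 0, Carla 1, Omar 10.

Omar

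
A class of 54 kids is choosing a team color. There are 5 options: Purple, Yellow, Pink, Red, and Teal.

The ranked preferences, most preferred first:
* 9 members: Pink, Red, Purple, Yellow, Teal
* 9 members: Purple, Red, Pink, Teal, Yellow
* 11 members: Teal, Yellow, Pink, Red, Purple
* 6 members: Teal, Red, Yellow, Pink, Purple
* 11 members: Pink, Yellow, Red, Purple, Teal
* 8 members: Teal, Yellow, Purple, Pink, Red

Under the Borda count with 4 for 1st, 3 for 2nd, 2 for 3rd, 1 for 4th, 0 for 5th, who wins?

Pink

Purple: 9×2 + 9×4 + 11×0 + 6×0 + 11×1 + 8×2 = 81
Yellow: 9×1 + 9×0 + 11×3 + 6×2 + 11×3 + 8×3 = 111
Pink: 9×4 + 9×2 + 11×2 + 6×1 + 11×4 + 8×1 = 134
Red: 9×3 + 9×3 + 11×1 + 6×3 + 11×2 + 8×0 = 105
Teal: 9×0 + 9×1 + 11×4 + 6×4 + 11×0 + 8×4 = 109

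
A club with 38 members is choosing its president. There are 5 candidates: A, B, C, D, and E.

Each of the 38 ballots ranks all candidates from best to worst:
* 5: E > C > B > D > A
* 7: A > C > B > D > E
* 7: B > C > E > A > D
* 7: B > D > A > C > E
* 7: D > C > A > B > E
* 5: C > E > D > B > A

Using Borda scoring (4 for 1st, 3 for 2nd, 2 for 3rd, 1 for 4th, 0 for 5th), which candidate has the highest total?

A: 5×0 + 7×4 + 7×1 + 7×2 + 7×2 + 5×0 = 63
B: 5×2 + 7×2 + 7×4 + 7×4 + 7×1 + 5×1 = 92
C: 5×3 + 7×3 + 7×3 + 7×1 + 7×3 + 5×4 = 105
D: 5×1 + 7×1 + 7×0 + 7×3 + 7×4 + 5×2 = 71
E: 5×4 + 7×0 + 7×2 + 7×0 + 7×0 + 5×3 = 49

C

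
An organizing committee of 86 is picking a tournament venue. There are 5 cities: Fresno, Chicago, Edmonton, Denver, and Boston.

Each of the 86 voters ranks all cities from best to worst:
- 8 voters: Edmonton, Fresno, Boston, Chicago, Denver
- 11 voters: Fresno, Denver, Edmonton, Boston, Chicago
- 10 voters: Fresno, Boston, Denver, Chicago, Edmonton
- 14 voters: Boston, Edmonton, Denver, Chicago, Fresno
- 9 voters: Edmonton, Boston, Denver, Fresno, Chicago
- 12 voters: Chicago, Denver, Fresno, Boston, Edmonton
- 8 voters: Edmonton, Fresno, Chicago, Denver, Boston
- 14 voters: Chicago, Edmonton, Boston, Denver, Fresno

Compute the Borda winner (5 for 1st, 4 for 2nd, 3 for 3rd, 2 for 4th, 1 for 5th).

Fresno: 8×4 + 11×5 + 10×5 + 14×1 + 9×2 + 12×3 + 8×4 + 14×1 = 251
Chicago: 8×2 + 11×1 + 10×2 + 14×2 + 9×1 + 12×5 + 8×3 + 14×5 = 238
Edmonton: 8×5 + 11×3 + 10×1 + 14×4 + 9×5 + 12×1 + 8×5 + 14×4 = 292
Denver: 8×1 + 11×4 + 10×3 + 14×3 + 9×3 + 12×4 + 8×2 + 14×2 = 243
Boston: 8×3 + 11×2 + 10×4 + 14×5 + 9×4 + 12×2 + 8×1 + 14×3 = 266

Edmonton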